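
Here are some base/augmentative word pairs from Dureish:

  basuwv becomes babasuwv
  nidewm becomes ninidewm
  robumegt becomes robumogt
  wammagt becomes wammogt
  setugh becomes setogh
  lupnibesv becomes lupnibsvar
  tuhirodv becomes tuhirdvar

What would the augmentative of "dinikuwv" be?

didinikuwv

basuwv and lupnibesv both end in -v yet inflect differently (babasuwv, lupnibsvar), so the final letter is not what conditions the rule; the second-to-last letter is.
"dinikuwv" has second-to-last letter 'w'. The stems whose second-to-last letter is 'w' (basuwv → babasuwv, nidewm → ninidewm) repeat the first consonant+vowel as a prefix.
The other patterns: stems whose second-to-last letter is 'g' change the last vowel to 'o'; stems whose second-to-last letter is 'd' or 's' delete the last vowel and add -ar.
So dinikuwv → didinikuwv.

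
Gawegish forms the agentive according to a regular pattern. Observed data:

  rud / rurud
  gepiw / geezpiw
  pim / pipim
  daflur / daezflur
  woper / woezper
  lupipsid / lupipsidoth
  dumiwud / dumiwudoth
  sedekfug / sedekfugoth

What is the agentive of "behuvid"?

rud and lupipsid both end in -d yet inflect differently (rurud, lupipsidoth), so the final letter is not what conditions the rule; the number of vowels is.
"behuvid" has 3 vowels. The stems with 3 vowels (sedekfug → sedekfugoth, lupipsid → lupipsidoth, dumiwud → dumiwudoth) add -oth.
The other patterns: stems with 1 vowel repeat the first consonant+vowel as a prefix; stems with 2 vowels insert -ez- after the first vowel.
So behuvid → behuvidoth.

behuvidoth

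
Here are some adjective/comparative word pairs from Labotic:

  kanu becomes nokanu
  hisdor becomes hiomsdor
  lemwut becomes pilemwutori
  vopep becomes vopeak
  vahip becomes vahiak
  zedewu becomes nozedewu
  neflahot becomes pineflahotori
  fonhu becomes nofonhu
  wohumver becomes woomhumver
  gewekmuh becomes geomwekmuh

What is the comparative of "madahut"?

pimadahutori

zedewu and lemwut both have last vowel 'u' yet inflect differently (nozedewu, pilemwutori), so the last vowel is not what conditions the rule; the final letter is.
"madahut" ends in -t. The stems ending in -t (neflahot → pineflahotori, lemwut → pilemwutori) add pi- … -ori around the stem.
So madahut → pimadahutori.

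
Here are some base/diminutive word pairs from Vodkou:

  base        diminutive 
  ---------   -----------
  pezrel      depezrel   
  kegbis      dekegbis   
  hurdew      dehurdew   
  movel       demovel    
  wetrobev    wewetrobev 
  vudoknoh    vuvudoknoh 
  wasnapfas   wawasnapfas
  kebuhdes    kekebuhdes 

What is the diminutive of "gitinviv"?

kegbis and wasnapfas both end in -s yet inflect differently (dekegbis, wawasnapfas), so the final letter is not what conditions the rule; the number of vowels is.
"gitinviv" has 3 vowels. The stems with 3 vowels (wetrobev → wewetrobev, vudoknoh → vuvudoknoh, wasnapfas → wawasnapfas) repeat the first consonant+vowel as a prefix.
So gitinviv → gigitinviv.

gigitinviv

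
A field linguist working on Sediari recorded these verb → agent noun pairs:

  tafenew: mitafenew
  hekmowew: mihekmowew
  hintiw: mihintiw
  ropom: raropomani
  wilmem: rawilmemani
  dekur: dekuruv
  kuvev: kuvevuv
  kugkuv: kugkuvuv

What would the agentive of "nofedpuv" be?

tafenew and wilmem both have last vowel 'e' yet inflect differently (mitafenew, rawilmemani), so the last vowel is not what conditions the rule; the final letter is.
"nofedpuv" ends in -v. The stems ending in -v (kuvev → kuvevuv, kugkuv → kugkuvuv) add -uv.
The other patterns: stems ending in -w add the prefix mi-; stems ending in -m add ra- … -ani around the stem.
So nofedpuv → nofedpuvuv.

nofedpuvuv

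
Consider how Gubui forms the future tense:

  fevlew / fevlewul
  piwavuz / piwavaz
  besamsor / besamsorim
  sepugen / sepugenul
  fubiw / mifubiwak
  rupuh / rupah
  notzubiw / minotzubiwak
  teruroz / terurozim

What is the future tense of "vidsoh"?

"vidsoh" has last vowel 'o'. The stems whose last vowel is 'o' (besamsor → besamsorim, teruroz → terurozim) add -im.
The other patterns: stems whose last vowel is 'u' change the last vowel to 'a'; stems whose last vowel is 'e' add -ul; stems whose last vowel is 'i' add mi- … -ak around the stem.
So vidsoh → vidsohim.

vidsohim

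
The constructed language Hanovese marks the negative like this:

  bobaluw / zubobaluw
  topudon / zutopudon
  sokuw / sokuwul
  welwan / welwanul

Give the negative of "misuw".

misuwul

bobaluw and sokuw both end in -w yet inflect differently (zubobaluw, sokuwul), so the final letter is not what conditions the rule; the number of vowels is.
"misuw" has 2 vowels. The stems with 2 vowels (sokuw → sokuwul, welwan → welwanul) add -ul.
The other pattern: stems with 3 vowels add the prefix zu-.
So misuw → misuwul.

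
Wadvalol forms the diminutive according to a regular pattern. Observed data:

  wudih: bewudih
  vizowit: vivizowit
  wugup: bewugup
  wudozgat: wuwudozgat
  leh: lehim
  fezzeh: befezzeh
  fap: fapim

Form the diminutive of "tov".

tovim

leh and wudih both end in -h yet inflect differently (lehim, bewudih), so the final letter is not what conditions the rule; the number of vowels is.
"tov" has 1 vowel. The stems with 1 vowel (leh → lehim, fap → fapim) add -im.
The other patterns: stems with 2 vowels add the prefix be-; stems with 3 vowels repeat the first consonant+vowel as a prefix.
So tov → tovim.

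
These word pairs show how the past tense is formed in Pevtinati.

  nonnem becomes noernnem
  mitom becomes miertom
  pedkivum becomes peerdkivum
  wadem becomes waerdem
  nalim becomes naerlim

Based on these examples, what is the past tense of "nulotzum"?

Every pair shown (nonnem → noernnem, mitom → miertom, pedkivum → peerdkivum, …) follows the same rule: insert -er- after the first vowel.
So nulotzum → nuerlotzum.

nuerlotzum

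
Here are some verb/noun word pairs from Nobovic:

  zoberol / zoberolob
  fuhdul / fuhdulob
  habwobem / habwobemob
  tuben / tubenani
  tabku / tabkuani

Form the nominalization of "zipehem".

zipehemob

habwobem and tuben both have last vowel 'e' yet inflect differently (habwobemob, tubenani), so the last vowel is not what conditions the rule; the final letter is.
"zipehem" ends in -m. The one such stem in the data (habwobem → habwobemob) adds -ob, so the same rule applies.
So zipehem → zipehemob.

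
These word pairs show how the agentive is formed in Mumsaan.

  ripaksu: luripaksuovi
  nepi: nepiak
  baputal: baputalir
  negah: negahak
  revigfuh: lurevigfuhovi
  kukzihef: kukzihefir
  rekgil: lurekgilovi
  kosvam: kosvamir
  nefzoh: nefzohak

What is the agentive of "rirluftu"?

lurirluftuovi

negah and revigfuh both end in -h yet inflect differently (negahak, lurevigfuhovi), so the final letter is not what conditions the rule; the first letter is.
"rirluftu" begins with r-. The stems beginning with r- (revigfuh → lurevigfuhovi, rekgil → lurekgilovi, ripaksu → luripaksuovi) add lu- … -ovi around the stem.
So rirluftu → lurirluftuovi.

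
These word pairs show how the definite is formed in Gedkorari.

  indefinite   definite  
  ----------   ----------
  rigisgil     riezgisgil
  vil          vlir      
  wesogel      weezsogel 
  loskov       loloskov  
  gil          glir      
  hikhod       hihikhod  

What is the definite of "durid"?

vil and rigisgil both end in -l yet inflect differently (vlir, riezgisgil), so the final letter is not what conditions the rule; the number of vowels is.
"durid" has 2 vowels. The stems with 2 vowels (loskov → loloskov, hikhod → hihikhod) repeat the first consonant+vowel as a prefix.
So durid → dudurid.

dudurid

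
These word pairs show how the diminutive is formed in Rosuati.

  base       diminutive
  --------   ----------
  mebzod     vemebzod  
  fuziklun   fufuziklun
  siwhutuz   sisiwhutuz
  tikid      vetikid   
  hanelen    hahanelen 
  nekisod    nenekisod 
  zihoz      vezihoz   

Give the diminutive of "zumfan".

mebzod and nekisod both end in -d yet inflect differently (vemebzod, nenekisod), so the final letter is not what conditions the rule; the number of vowels is.
"zumfan" has 2 vowels. The stems with 2 vowels (zihoz → vezihoz, mebzod → vemebzod, tikid → vetikid) add the prefix ve-.
The other pattern: stems with 3 vowels repeat the first consonant+vowel as a prefix.
So zumfan → vezumfan.

vezumfan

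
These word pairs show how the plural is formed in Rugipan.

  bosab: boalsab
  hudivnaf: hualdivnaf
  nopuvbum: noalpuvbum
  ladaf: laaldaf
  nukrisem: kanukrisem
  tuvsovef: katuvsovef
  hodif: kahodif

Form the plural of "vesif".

nopuvbum and nukrisem both end in -m yet inflect differently (noalpuvbum, kanukrisem), so the final letter is not what conditions the rule; the last vowel is.
"vesif" has last vowel 'i'. The one such stem in the data (hodif → kahodif) adds the prefix ka-, so the same rule applies.
The other pattern: stems whose last vowel is 'a' or 'u' insert -al- after the first vowel.
So vesif → kavesif.

kavesif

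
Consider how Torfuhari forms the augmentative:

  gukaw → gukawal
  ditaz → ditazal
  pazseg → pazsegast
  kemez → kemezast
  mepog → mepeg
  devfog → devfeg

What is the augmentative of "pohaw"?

pohawal

"pohaw" has last vowel 'a'. The stems whose last vowel is 'a' (gukaw → gukawal, ditaz → ditazal) add -al.
So pohaw → pohawal.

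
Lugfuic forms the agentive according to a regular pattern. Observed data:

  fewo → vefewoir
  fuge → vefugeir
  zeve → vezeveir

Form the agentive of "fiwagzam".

vefiwagzamir

Every pair shown (fewo → vefewoir, fuge → vefugeir, zeve → vezeveir) follows the same rule: add ve- … -ir around the stem.
So fiwagzam → vefiwagzamir.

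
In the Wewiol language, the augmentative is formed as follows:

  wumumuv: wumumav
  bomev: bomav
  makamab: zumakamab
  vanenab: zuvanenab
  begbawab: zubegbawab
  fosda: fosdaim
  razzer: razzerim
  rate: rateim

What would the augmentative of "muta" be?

makamab and fosda both have last vowel 'a' yet inflect differently (zumakamab, fosdaim), so the last vowel is not what conditions the rule; the final letter is.
"muta" ends in -a. The one such stem in the data (fosda → fosdaim) adds -im, so the same rule applies.
So muta → mutaim.

mutaim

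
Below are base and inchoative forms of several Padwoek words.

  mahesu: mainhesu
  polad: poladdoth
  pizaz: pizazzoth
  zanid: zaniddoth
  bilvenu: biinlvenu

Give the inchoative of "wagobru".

"wagobru" ends in a vowel. The stems ending in a vowel (bilvenu → biinlvenu, mahesu → mainhesu) insert -in- after the first vowel.
The other pattern: stems ending in a consonant double the final consonant and add -oth.
So wagobru → waingobru.

waingobru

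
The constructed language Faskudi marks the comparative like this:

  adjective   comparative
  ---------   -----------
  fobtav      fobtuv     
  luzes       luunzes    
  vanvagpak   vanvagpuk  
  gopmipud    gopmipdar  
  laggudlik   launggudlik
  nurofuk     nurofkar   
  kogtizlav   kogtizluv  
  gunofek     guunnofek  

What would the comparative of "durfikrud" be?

nurofuk and vanvagpak both end in -k yet inflect differently (nurofkar, vanvagpuk), so the final letter is not what conditions the rule; the last vowel is.
"durfikrud" has last vowel 'u'. The stems whose last vowel is 'u' (nurofuk → nurofkar, gopmipud → gopmipdar) delete the last vowel and add -ar.
The other patterns: stems whose last vowel is 'a' change the last vowel to 'u'; stems whose last vowel is 'e' or 'i' insert -un- after the first vowel.
So durfikrud → durfikrdar.

durfikrdar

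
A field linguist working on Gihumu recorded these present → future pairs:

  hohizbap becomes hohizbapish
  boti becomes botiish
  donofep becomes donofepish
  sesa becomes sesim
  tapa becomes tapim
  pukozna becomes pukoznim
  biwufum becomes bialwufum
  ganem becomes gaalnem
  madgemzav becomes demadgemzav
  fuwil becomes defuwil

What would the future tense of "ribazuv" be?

hohizbap and sesa both have last vowel 'a' yet inflect differently (hohizbapish, sesim), so the last vowel is not what conditions the rule; the final letter is.
"ribazuv" ends in -v. The one such stem in the data (madgemzav → demadgemzav) adds the prefix de-, so the same rule applies.
So ribazuv → deribazuv.

deribazuv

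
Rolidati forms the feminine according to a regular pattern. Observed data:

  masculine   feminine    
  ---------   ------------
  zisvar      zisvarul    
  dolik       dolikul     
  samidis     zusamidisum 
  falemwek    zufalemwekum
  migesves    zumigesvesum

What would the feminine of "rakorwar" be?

"rakorwar" has 3 vowels. The stems with 3 vowels (samidis → zusamidisum, falemwek → zufalemwekum, migesves → zumigesvesum) add zu- … -um around the stem.
So rakorwar → zurakorwarum.

zurakorwarum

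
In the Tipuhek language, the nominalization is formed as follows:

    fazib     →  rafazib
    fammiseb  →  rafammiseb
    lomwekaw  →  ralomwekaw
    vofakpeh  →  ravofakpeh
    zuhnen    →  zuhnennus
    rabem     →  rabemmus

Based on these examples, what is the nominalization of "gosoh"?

ragosoh

zuhnen and fammiseb both have last vowel 'e' yet inflect differently (zuhnennus, rafammiseb), so the last vowel is not what conditions the rule; the final letter is.
"gosoh" ends in -h. The one such stem in the data (vofakpeh → ravofakpeh) adds the prefix ra-, so the same rule applies.
The other pattern: stems ending in -m or -n double the final consonant and add -us.
So gosoh → ragosoh.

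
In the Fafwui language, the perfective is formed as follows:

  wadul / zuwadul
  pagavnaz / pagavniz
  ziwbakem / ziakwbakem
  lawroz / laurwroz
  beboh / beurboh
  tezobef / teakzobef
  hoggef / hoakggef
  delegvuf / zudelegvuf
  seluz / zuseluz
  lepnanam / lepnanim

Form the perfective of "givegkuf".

seluz and pagavnaz both end in -z yet inflect differently (zuseluz, pagavniz), so the final letter is not what conditions the rule; the last vowel is.
"givegkuf" has last vowel 'u'. The stems whose last vowel is 'u' (seluz → zuseluz, delegvuf → zudelegvuf, wadul → zuwadul) add the prefix zu-.
So givegkuf → zugivegkuf.

zugivegkuf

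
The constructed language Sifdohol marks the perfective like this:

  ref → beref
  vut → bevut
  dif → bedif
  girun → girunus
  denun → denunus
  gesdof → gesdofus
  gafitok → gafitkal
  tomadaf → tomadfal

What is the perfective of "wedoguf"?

wedogfal

"wedoguf" has 3 vowels. The stems with 3 vowels (gafitok → gafitkal, tomadaf → tomadfal) delete the last vowel and add -al.
So wedoguf → wedogfal.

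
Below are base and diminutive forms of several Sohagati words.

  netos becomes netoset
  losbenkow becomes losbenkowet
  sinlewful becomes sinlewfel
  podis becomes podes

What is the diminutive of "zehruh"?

netos and podis both end in -s yet inflect differently (netoset, podes), so the final letter is not what conditions the rule; the last vowel is.
"zehruh" has last vowel 'u'. The one such stem in the data (sinlewful → sinlewfel) changes the last vowel to 'e' (as does podis), so the same rule applies.
The other pattern: stems whose last vowel is 'o' add -et.
So zehruh → zehreh.

zehreh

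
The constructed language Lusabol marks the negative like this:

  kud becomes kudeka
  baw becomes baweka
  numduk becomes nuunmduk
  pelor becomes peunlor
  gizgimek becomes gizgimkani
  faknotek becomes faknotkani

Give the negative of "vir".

numduk and gizgimek both end in -k yet inflect differently (nuunmduk, gizgimkani), so the final letter is not what conditions the rule; the number of vowels is.
"vir" has 1 vowel. The stems with 1 vowel (kud → kudeka, baw → baweka) add -eka.
The other patterns: stems with 2 vowels insert -un- after the first vowel; stems with 3 vowels delete the last vowel and add -ani.
So vir → vireka.

vireka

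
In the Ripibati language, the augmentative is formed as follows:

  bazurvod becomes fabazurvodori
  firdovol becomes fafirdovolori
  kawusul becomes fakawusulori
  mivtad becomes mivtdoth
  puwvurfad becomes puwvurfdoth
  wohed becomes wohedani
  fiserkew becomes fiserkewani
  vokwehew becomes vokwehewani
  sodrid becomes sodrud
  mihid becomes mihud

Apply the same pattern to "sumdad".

sumddoth

bazurvod and mivtad both end in -d yet inflect differently (fabazurvodori, mivtdoth), so the final letter is not what conditions the rule; the last vowel is.
"sumdad" has last vowel 'a'. The stems whose last vowel is 'a' (mivtad → mivtdoth, puwvurfad → puwvurfdoth) delete the last vowel and add -oth.
The other patterns: stems whose last vowel is 'o' or 'u' add fa- … -ori around the stem; stems whose last vowel is 'e' add -ani; stems whose last vowel is 'i' change the last vowel to 'u'.
So sumdad → sumddoth.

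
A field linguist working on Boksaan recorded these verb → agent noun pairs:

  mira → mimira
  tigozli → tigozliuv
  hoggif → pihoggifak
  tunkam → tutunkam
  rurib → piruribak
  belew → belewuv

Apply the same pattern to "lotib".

"lotib" ends in -b. The one such stem in the data (rurib → piruribak) adds pi- … -ak around the stem, so the same rule applies.
So lotib → pilotibak.

pilotibak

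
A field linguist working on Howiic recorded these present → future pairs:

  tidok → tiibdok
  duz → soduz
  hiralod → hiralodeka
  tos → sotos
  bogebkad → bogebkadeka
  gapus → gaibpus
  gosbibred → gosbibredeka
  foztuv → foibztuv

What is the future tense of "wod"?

tos and gapus both end in -s yet inflect differently (sotos, gaibpus), so the final letter is not what conditions the rule; the number of vowels is.
"wod" has 1 vowel. The stems with 1 vowel (tos → sotos, duz → soduz) add the prefix so-.
So wod → sowod.

sowod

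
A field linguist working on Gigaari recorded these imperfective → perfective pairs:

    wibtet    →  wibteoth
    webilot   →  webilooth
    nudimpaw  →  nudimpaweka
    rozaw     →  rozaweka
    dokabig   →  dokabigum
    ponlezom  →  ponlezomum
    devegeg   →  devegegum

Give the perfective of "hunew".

huneweka

webilot and ponlezom both have last vowel 'o' yet inflect differently (webilooth, ponlezomum), so the last vowel is not what conditions the rule; the final letter is.
"hunew" ends in -w. The stems ending in -w (nudimpaw → nudimpaweka, rozaw → rozaweka) add -eka.
The other patterns: stems ending in -t drop the final letter and add -oth; stems ending in -g or -m add -um.
So hunew → huneweka.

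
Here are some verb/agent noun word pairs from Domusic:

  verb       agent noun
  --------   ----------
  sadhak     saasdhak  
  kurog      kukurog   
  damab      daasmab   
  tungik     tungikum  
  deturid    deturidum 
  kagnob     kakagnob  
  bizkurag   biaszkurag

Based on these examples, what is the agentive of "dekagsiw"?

tungik and sadhak both end in -k yet inflect differently (tungikum, saasdhak), so the final letter is not what conditions the rule; the last vowel is.
"dekagsiw" has last vowel 'i'. The stems whose last vowel is 'i' (deturid → deturidum, tungik → tungikum) add -um.
The other patterns: stems whose last vowel is 'a' insert -as- after the first vowel; stems whose last vowel is 'o' repeat the first consonant+vowel as a prefix.
So dekagsiw → dekagsiwum.

dekagsiwum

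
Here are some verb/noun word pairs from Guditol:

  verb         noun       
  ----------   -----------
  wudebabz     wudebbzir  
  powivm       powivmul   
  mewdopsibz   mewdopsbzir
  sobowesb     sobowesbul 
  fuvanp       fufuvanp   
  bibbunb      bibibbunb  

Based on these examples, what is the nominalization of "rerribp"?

rerrbpir

"rerribp" has second-to-last letter 'b'. The stems whose second-to-last letter is 'b' (mewdopsibz → mewdopsbzir, wudebabz → wudebbzir) delete the last vowel and add -ir.
The other patterns: stems whose second-to-last letter is 'n' repeat the first consonant+vowel as a prefix; stems whose second-to-last letter is 's' or 'v' add -ul.
So rerribp → rerrbpir.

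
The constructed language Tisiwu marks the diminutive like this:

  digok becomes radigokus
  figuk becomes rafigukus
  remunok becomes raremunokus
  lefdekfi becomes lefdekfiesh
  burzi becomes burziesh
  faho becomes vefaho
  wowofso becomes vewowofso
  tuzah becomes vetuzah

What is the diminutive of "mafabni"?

mafabniesh

digok and faho both have last vowel 'o' yet inflect differently (radigokus, vefaho), so the last vowel is not what conditions the rule; the final letter is.
"mafabni" ends in -i. The stems ending in -i (lefdekfi → lefdekfiesh, burzi → burziesh) add -esh.
The other patterns: stems ending in -k add ra- … -us around the stem; stems ending in -h or -o add the prefix ve-.
So mafabni → mafabniesh.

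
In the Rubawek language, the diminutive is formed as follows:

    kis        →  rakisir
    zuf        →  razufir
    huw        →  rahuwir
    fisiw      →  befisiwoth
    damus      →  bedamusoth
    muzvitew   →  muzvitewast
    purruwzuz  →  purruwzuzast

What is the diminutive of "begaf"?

bebegafoth

huw and fisiw both end in -w yet inflect differently (rahuwir, befisiwoth), so the final letter is not what conditions the rule; the number of vowels is.
"begaf" has 2 vowels. The stems with 2 vowels (fisiw → befisiwoth, damus → bedamusoth) add be- … -oth around the stem.
The other patterns: stems with 1 vowel add ra- … -ir around the stem; stems with 3 vowels add -ast.
So begaf → bebegafoth.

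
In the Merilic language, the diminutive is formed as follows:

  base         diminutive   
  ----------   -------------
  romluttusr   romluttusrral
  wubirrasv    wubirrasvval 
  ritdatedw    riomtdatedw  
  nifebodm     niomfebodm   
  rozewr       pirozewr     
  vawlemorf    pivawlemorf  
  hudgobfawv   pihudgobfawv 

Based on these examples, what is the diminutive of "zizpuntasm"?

zizpuntasmmal

romluttusr and rozewr both end in -r yet inflect differently (romluttusrral, pirozewr), so the final letter is not what conditions the rule; the second-to-last letter is.
"zizpuntasm" has second-to-last letter 's'. The stems whose second-to-last letter is 's' (romluttusr → romluttusrral, wubirrasv → wubirrasvval) double the final consonant and add -al.
So zizpuntasm → zizpuntasmmal.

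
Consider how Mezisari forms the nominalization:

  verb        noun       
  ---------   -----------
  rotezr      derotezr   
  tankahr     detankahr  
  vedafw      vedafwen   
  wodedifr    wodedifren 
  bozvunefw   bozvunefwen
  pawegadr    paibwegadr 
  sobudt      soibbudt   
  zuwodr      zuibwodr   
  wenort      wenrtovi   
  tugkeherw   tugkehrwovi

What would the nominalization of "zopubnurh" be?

zopubnrhovi

rotezr and wodedifr both end in -r yet inflect differently (derotezr, wodedifren), so the final letter is not what conditions the rule; the second-to-last letter is.
"zopubnurh" has second-to-last letter 'r'. The stems whose second-to-last letter is 'r' (wenort → wenrtovi, tugkeherw → tugkehrwovi) delete the last vowel and add -ovi.
So zopubnurh → zopubnrhovi.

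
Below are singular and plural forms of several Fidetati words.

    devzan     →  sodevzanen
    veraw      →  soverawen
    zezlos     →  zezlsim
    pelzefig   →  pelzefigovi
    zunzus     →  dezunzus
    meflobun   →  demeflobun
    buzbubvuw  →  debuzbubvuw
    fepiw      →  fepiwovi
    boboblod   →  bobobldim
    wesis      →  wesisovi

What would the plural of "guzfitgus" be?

buzbubvuw and veraw both end in -w yet inflect differently (debuzbubvuw, soverawen), so the final letter is not what conditions the rule; the last vowel is.
"guzfitgus" has last vowel 'u'. The stems whose last vowel is 'u' (zunzus → dezunzus, meflobun → demeflobun, buzbubvuw → debuzbubvuw) add the prefix de-.
The other patterns: stems whose last vowel is 'a' add so- … -en around the stem; stems whose last vowel is 'i' add -ovi; stems whose last vowel is 'o' delete the last vowel and add -im.
So guzfitgus → deguzfitgus.

deguzfitgus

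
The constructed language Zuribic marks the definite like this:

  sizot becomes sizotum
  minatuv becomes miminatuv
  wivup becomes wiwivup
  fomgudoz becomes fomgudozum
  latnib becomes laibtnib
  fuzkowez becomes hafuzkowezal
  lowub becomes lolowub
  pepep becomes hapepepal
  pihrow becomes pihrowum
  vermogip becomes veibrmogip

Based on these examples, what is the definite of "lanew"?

halanewal

"lanew" has last vowel 'e'. The stems whose last vowel is 'e' (pepep → hapepepal, fuzkowez → hafuzkowezal) add ha- … -al around the stem.
The other patterns: stems whose last vowel is 'o' add -um; stems whose last vowel is 'u' repeat the first consonant+vowel as a prefix; stems whose last vowel is 'i' insert -ib- after the first vowel.
So lanew → halanewal.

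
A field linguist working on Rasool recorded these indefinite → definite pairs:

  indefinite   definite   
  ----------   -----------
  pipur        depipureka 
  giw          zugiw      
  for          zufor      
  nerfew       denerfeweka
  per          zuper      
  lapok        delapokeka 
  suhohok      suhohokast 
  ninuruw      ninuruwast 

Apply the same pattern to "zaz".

"zaz" has 1 vowel. The stems with 1 vowel (giw → zugiw, for → zufor, per → zuper) add the prefix zu-.
So zaz → zuzaz.

zuzaz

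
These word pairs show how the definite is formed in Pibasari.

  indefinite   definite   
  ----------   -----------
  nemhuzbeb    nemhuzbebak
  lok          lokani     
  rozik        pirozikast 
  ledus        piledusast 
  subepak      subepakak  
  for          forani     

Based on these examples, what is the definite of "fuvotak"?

fuvotakak

"fuvotak" has 3 vowels. The stems with 3 vowels (nemhuzbeb → nemhuzbebak, subepak → subepakak) add -ak.
So fuvotak → fuvotakak.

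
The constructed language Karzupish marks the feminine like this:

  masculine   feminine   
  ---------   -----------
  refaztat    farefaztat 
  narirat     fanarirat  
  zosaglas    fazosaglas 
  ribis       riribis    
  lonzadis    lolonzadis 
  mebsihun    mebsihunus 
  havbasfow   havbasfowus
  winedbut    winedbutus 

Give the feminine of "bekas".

zosaglas and ribis both end in -s yet inflect differently (fazosaglas, riribis), so the final letter is not what conditions the rule; the last vowel is.
"bekas" has last vowel 'a'. The stems whose last vowel is 'a' (refaztat → farefaztat, narirat → fanarirat, zosaglas → fazosaglas) add the prefix fa-.
So bekas → fabekas.

fabekas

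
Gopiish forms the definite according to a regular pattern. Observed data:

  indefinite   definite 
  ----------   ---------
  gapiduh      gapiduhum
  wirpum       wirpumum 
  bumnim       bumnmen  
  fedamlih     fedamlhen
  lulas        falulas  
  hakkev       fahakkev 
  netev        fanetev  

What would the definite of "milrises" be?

familrises

"milrises" has last vowel 'e'. The stems whose last vowel is 'e' (hakkev → fahakkev, netev → fanetev) add the prefix fa-.
So milrises → familrises.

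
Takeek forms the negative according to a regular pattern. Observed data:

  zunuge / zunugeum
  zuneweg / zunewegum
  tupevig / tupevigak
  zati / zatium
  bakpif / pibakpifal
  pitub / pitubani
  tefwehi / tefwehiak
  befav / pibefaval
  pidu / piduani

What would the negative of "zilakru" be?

tefwehi and zati both end in -i yet inflect differently (tefwehiak, zatium), so the final letter is not what conditions the rule; the first letter is.
"zilakru" begins with z-. The stems beginning with z- (zunuge → zunugeum, zati → zatium, zuneweg → zunewegum) add -um.
So zilakru → zilakruum.

zilakruum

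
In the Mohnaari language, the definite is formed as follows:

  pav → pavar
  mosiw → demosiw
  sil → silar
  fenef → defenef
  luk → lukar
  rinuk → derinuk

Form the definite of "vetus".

devetus

luk and rinuk both end in -k yet inflect differently (lukar, derinuk), so the final letter is not what conditions the rule; the number of vowels is.
"vetus" has 2 vowels. The stems with 2 vowels (fenef → defenef, mosiw → demosiw, rinuk → derinuk) add the prefix de-.
The other pattern: stems with 1 vowel add -ar.
So vetus → devetus.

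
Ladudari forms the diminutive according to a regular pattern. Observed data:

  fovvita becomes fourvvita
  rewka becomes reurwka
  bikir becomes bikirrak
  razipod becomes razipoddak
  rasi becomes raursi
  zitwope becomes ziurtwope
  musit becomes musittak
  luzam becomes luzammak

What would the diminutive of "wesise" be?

"wesise" ends in a vowel. The stems ending in a vowel (fovvita → fourvvita, rasi → raursi, rewka → reurwka) insert -ur- after the first vowel.
So wesise → weursise.

weursise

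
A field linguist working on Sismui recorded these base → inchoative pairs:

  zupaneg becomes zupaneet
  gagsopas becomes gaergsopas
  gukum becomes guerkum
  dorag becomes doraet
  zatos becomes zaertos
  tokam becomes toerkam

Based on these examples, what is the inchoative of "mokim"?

"mokim" ends in -m. The stems ending in -m (tokam → toerkam, gukum → guerkum) insert -er- after the first vowel.
The other pattern: stems ending in -g drop the final letter and add -et.
So mokim → moerkim.

moerkim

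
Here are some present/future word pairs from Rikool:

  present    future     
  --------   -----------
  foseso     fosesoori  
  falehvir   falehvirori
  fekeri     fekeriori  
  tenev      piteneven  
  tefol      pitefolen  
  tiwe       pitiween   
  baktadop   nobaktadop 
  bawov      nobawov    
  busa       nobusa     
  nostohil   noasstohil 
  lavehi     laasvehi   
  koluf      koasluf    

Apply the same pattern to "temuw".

pitemuwen

tenev and bawov both end in -v yet inflect differently (piteneven, nobawov), so the final letter is not what conditions the rule; the first letter is.
"temuw" begins with t-. The stems beginning with t- (tenev → piteneven, tefol → pitefolen, tiwe → pitiween) add pi- … -en around the stem.
So temuw → pitemuwen.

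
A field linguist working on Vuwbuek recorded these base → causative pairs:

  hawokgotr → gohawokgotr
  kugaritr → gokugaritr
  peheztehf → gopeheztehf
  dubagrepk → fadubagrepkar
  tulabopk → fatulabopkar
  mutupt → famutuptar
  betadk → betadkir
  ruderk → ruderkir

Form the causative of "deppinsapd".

fadeppinsapdar

dubagrepk and betadk both end in -k yet inflect differently (fadubagrepkar, betadkir), so the final letter is not what conditions the rule; the second-to-last letter is.
"deppinsapd" has second-to-last letter 'p'. The stems whose second-to-last letter is 'p' (dubagrepk → fadubagrepkar, tulabopk → fatulabopkar, mutupt → famutuptar) add fa- … -ar around the stem.
The other patterns: stems whose second-to-last letter is 'h' or 't' add the prefix go-; stems whose second-to-last letter is 'd' or 'r' add -ir.
So deppinsapd → fadeppinsapdar.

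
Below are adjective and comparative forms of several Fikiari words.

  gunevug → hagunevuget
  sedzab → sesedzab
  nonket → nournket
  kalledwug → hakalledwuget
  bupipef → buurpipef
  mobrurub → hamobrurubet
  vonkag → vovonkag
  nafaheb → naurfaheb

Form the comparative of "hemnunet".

heurmnunet

"hemnunet" has last vowel 'e'. The stems whose last vowel is 'e' (bupipef → buurpipef, nonket → nournket, nafaheb → naurfaheb) insert -ur- after the first vowel.
The other patterns: stems whose last vowel is 'u' add ha- … -et around the stem; stems whose last vowel is 'a' repeat the first consonant+vowel as a prefix.
So hemnunet → heurmnunet.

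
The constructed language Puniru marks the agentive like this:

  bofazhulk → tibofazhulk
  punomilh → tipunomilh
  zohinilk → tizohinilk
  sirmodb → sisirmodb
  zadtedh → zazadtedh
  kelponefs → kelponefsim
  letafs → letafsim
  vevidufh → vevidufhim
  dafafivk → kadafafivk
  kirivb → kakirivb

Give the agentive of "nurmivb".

punomilh and zadtedh both end in -h yet inflect differently (tipunomilh, zazadtedh), so the final letter is not what conditions the rule; the second-to-last letter is.
"nurmivb" has second-to-last letter 'v'. The stems whose second-to-last letter is 'v' (dafafivk → kadafafivk, kirivb → kakirivb) add the prefix ka-.
So nurmivb → kanurmivb.

kanurmivb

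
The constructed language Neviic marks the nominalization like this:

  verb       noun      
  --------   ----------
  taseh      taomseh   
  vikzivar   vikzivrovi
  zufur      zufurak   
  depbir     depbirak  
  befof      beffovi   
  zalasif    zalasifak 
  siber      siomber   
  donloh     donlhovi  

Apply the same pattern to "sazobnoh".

sazobnhovi

siber and vikzivar both end in -r yet inflect differently (siomber, vikzivrovi), so the final letter is not what conditions the rule; the last vowel is.
"sazobnoh" has last vowel 'o'. The stems whose last vowel is 'o' (donloh → donlhovi, befof → beffovi) delete the last vowel and add -ovi.
The other patterns: stems whose last vowel is 'e' insert -om- after the first vowel; stems whose last vowel is 'i' or 'u' add -ak.
So sazobnoh → sazobnhovi.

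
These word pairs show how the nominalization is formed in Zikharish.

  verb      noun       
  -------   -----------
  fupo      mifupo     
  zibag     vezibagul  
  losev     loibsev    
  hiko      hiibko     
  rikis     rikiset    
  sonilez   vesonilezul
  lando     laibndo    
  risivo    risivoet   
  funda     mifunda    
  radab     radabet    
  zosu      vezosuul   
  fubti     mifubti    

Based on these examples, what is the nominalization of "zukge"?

risivo and fupo both end in -o yet inflect differently (risivoet, mifupo), so the final letter is not what conditions the rule; the first letter is.
"zukge" begins with z-. The stems beginning with z- (zosu → vezosuul, zibag → vezibagul) add ve- … -ul around the stem.
So zukge → vezukgeul.

vezukgeul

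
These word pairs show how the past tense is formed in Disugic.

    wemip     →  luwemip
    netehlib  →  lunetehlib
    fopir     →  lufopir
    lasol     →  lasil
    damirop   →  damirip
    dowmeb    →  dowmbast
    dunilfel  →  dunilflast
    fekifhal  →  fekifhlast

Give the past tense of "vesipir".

wemip and damirop both end in -p yet inflect differently (luwemip, damirip), so the final letter is not what conditions the rule; the last vowel is.
"vesipir" has last vowel 'i'. The stems whose last vowel is 'i' (wemip → luwemip, netehlib → lunetehlib, fopir → lufopir) add the prefix lu-.
The other patterns: stems whose last vowel is 'o' change the last vowel to 'i'; stems whose last vowel is 'a' or 'e' delete the last vowel and add -ast.
So vesipir → luvesipir.

luvesipir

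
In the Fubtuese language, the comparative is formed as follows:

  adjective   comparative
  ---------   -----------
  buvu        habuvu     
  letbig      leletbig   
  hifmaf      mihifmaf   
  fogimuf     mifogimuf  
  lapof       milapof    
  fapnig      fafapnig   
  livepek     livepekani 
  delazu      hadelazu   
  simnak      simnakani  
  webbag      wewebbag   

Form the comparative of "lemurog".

"lemurog" ends in -g. The stems ending in -g (webbag → wewebbag, letbig → leletbig, fapnig → fafapnig) repeat the first consonant+vowel as a prefix.
So lemurog → lelemurog.

lelemurog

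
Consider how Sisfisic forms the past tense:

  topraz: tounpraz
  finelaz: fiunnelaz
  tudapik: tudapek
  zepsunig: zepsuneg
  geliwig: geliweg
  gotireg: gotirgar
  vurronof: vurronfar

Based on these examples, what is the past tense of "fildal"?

fiunldal

zepsunig and gotireg both end in -g yet inflect differently (zepsuneg, gotirgar), so the final letter is not what conditions the rule; the last vowel is.
"fildal" has last vowel 'a'. The stems whose last vowel is 'a' (topraz → tounpraz, finelaz → fiunnelaz) insert -un- after the first vowel.
The other patterns: stems whose last vowel is 'i' change the last vowel to 'e'; stems whose last vowel is 'e' or 'o' delete the last vowel and add -ar.
So fildal → fiunldal.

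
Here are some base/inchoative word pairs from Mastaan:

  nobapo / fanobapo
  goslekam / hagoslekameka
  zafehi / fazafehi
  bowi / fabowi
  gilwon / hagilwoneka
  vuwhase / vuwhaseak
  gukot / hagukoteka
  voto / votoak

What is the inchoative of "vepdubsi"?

vepdubsiak

voto and nobapo both end in -o yet inflect differently (votoak, fanobapo), so the final letter is not what conditions the rule; the first letter is.
"vepdubsi" begins with v-. The stems beginning with v- (voto → votoak, vuwhase → vuwhaseak) add -ak.
The other patterns: stems beginning with g- add ha- … -eka around the stem; stems beginning with b-, n- or z- add the prefix fa-.
So vepdubsi → vepdubsiak.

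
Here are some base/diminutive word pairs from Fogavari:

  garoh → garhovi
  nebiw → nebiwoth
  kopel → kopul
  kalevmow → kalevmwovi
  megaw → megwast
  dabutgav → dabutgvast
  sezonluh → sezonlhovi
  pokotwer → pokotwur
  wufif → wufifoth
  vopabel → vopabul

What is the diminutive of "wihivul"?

wihivlovi

nebiw and megaw both end in -w yet inflect differently (nebiwoth, megwast), so the final letter is not what conditions the rule; the last vowel is.
"wihivul" has last vowel 'u'. The one such stem in the data (sezonluh → sezonlhovi) deletes the last vowel and adds -ovi (as do garoh, kalevmow), so the same rule applies.
So wihivul → wihivlovi.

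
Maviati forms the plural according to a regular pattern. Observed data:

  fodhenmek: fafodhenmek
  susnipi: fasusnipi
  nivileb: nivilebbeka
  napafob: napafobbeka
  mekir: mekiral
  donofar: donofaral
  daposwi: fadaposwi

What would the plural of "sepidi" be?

mekir and daposwi both have last vowel 'i' yet inflect differently (mekiral, fadaposwi), so the last vowel is not what conditions the rule; the final letter is.
"sepidi" ends in -i. The stems ending in -i (daposwi → fadaposwi, susnipi → fasusnipi) add the prefix fa-.
The other patterns: stems ending in -b double the final consonant and add -eka; stems ending in -r add -al.
So sepidi → fasepidi.

fasepidi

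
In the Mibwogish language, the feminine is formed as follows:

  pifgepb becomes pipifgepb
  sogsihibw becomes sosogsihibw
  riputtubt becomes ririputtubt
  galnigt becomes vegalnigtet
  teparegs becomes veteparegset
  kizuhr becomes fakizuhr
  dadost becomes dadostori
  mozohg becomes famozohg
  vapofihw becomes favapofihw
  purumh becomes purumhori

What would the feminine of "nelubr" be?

nenelubr

galnigt and dadost both end in -t yet inflect differently (vegalnigtet, dadostori), so the final letter is not what conditions the rule; the second-to-last letter is.
"nelubr" has second-to-last letter 'b'. The stems whose second-to-last letter is 'b' (riputtubt → ririputtubt, sogsihibw → sosogsihibw) repeat the first consonant+vowel as a prefix.
The other patterns: stems whose second-to-last letter is 'g' add ve- … -et around the stem; stems whose second-to-last letter is 'h' add the prefix fa-; stems whose second-to-last letter is 'm' or 's' add -ori.
So nelubr → nenelubr.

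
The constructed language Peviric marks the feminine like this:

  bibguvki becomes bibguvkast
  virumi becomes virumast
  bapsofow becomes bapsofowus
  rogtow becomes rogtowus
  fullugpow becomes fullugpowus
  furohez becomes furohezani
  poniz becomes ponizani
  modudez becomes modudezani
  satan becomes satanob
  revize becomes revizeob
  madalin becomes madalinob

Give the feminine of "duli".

bibguvki and poniz both have last vowel 'i' yet inflect differently (bibguvkast, ponizani), so the last vowel is not what conditions the rule; the final letter is.
"duli" ends in -i. The stems ending in -i (bibguvki → bibguvkast, virumi → virumast) drop the final letter and add -ast.
The other patterns: stems ending in -w add -us; stems ending in -z add -ani; stems ending in -e or -n add -ob.
So duli → dulast.

dulast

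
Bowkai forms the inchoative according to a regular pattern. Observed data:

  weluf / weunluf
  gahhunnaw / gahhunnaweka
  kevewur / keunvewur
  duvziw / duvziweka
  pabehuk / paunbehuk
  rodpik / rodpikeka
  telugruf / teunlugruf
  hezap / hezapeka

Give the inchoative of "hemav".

"hemav" has last vowel 'a'. The stems whose last vowel is 'a' (hezap → hezapeka, gahhunnaw → gahhunnaweka) add -eka.
So hemav → hemaveka.

hemaveka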